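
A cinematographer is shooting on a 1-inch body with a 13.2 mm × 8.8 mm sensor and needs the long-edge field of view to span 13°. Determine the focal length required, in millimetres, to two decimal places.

57.93 mm

From α = 2·arctan(w/2f) we get f = w / (2·tan(α/2)).
With w = 13.2 mm and α/2 = 6.5°, tan(α/2) ≈ 0.11394, so f ≈ 13.2 / 0.22787 ≈ 57.9275 mm.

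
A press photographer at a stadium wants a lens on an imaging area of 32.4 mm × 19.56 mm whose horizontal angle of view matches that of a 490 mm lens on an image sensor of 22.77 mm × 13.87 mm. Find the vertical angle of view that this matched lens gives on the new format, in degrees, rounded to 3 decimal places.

1.607°

Equal horizontal AOV ⇒ f₂ = f₁ · 32.4/22.77 = 490 × 1.42292 ≈ 697.2332 mm.
Vertical AOV on the new format = 2·arctan(19.56 / (2 × 697.2332)) = 2·arctan(0.01403) ≈ 1.6073°.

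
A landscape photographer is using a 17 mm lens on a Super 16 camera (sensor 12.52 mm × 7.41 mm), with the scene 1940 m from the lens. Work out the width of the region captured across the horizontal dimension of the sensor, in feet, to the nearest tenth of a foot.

4687.5 ft

dₒ: 1940 m = 1.94e+06 mm.
Similar triangles through the lens centre give W/dₒ = w/dᵢ; with 1/f = 1/dₒ + 1/dᵢ this gives W = w·(dₒ − f)/f.
W = 12.52 mm × (1.94e+06 − 17) / 17 = 12.52 × 114116.6471 ≈ 1428740.421 mm = 1428740.421/304.8 ft = 4687.47 ft.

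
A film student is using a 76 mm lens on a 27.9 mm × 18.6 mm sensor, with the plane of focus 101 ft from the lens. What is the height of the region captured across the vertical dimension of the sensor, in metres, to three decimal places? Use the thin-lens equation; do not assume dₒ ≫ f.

7.516 m

dₒ: 101 ft × 304.8 mm/ft = 30784.80 mm.
Similar triangles through the lens centre give W/dₒ = h/dᵢ; with 1/f = 1/dₒ + 1/dᵢ this gives W = h·(dₒ − f)/f.
W = 18.6 mm × (30784.8 − 76) / 76 = 18.6 × 404.0631 ≈ 7515.574 mm = 7.51557 m.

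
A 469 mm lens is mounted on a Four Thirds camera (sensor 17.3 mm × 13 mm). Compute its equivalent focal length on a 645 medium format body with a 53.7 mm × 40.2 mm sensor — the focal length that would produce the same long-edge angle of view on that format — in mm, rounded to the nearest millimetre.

1456 mm

Equal angle of view means equal width/f ratio, so f₂ = f₁ · (width₂/width₁) = 469 × 53.7/17.3.
f₂ = 469 × 3.10405 ≈ 1455.798 mm.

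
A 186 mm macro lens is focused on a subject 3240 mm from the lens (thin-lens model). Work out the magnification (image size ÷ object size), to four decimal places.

0.0609×

Thin lens: 1/f = 1/dₒ + 1/dᵢ → 1/dᵢ = 1/186 − 1/3240 = 0.0050677 mm⁻¹, so dᵢ ≈ 197.3281 mm.
Magnification m = dᵢ/dₒ = 197.3281/3240 ≈ 0.06090.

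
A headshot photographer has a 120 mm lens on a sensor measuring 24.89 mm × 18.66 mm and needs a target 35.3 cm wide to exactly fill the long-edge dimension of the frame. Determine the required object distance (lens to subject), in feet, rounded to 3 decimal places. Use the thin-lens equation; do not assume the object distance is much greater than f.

5.977 ft

W: 35.3 cm = 353 mm.
Magnification m = w/W = dᵢ/dₒ; combined with 1/f = 1/dₒ + 1/dᵢ this gives dₒ = f·(1 + W/w).
dₒ = 120 mm × (1 + 353/24.89) = 120 × 15.1824 ≈ 1821.888 mm = 1821.888/304.8 ft = 5.97732 ft.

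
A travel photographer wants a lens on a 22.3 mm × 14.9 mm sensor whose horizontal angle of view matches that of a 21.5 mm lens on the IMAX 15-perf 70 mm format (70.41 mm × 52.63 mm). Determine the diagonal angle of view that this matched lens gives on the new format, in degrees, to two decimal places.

126.16°

Equal horizontal AOV ⇒ f₂ = f₁ · 22.3/70.41 = 21.5 × 0.31672 ≈ 6.8094 mm.
Sensor diagonal = √(22.3² + 14.9²) = √719.3000 ≈ 26.8198 mm.
Diagonal AOV on the new format = 2·arctan(26.8198 / (2 × 6.8094)) = 2·arctan(1.96932) ≈ 126.1580°.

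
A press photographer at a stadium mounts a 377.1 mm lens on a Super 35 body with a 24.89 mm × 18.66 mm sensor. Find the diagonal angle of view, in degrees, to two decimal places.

4.72°

Sensor diagonal = √(24.89² + 18.66²) = √967.7077 ≈ 31.1080 mm.
Angle of view α = 2·arctan(d/2f) with d = 31.1080 mm and f = 377.1 mm.
d/2f = 0.04125; arctan(0.04125) ≈ 2.3619°, so α ≈ 4.7238°.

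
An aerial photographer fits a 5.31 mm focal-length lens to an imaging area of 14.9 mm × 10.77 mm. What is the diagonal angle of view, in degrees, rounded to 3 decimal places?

119.974°

Sensor diagonal = √(14.9² + 10.77²) = √338.0029 ≈ 18.3849 mm.
Angle of view α = 2·arctan(d/2f) with d = 18.3849 mm and f = 5.31 mm.
d/2f = 1.73115; arctan(1.73115) ≈ 59.9871°, so α ≈ 119.9743°.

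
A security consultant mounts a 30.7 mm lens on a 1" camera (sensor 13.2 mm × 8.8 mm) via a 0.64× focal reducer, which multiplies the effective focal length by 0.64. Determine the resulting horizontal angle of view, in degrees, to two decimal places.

37.14°

Effective focal length f = 30.7 × 0.64 = 19.648 mm.
α = 2·arctan(13.2 / (2 × 19.648)) = 2·arctan(0.33591) ≈ 37.1356°.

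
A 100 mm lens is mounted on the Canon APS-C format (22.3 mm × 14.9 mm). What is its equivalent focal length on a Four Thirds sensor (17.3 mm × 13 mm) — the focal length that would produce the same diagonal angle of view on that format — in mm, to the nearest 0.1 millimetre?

Sensor diagonal = √(22.3² + 14.9²) = √719.3000 ≈ 26.8198 mm.
Sensor diagonal = √(17.3² + 13²) = √468.2900 ≈ 21.6400 mm.
Equal angle of view means equal diagonal/f ratio, so f₂ = f₁ · (diagonal₂/diagonal₁) = 100 × 21.6400/26.8198.
f₂ = 100 × 0.80687 ≈ 80.687 mm.

80.7 mm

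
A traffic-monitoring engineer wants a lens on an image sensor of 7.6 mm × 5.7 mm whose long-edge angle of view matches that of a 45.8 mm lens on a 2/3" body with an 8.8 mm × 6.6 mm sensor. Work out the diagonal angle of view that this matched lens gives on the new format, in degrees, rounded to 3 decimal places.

13.695°

Equal long-edge AOV ⇒ f₂ = f₁ · 7.6/8.8 = 45.8 × 0.86364 ≈ 39.5545 mm.
Sensor diagonal = √(7.6² + 5.7²) = √90.2500 ≈ 9.5000 mm.
Diagonal AOV on the new format = 2·arctan(9.5000 / (2 × 39.5545)) = 2·arctan(0.12009) ≈ 13.6954°.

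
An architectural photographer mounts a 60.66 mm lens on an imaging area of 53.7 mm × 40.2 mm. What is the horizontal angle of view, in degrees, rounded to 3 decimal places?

Angle of view α = 2·arctan(w/2f) with w = 53.7 mm and f = 60.66 mm.
w/2f = 0.44263; arctan(0.44263) ≈ 23.8757°, so α ≈ 47.7513°.

47.751°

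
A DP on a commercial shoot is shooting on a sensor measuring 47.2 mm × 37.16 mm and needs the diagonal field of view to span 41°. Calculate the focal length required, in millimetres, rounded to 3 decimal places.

80.336 mm

Sensor diagonal = √(47.2² + 37.16²) = √3608.7056 ≈ 60.0725 mm.
From α = 2·arctan(d/2f) we get f = d / (2·tan(α/2)).
With d = 60.0725 mm and α/2 = 20.5°, tan(α/2) ≈ 0.37388, so f ≈ 60.0725 / 0.74777 ≈ 80.3356 mm.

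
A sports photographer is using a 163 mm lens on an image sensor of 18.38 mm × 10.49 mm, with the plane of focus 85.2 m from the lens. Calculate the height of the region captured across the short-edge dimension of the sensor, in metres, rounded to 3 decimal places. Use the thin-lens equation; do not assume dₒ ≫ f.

dₒ: 85.2 m = 85200 mm.
Similar triangles through the lens centre give W/dₒ = h/dᵢ; with 1/f = 1/dₒ + 1/dᵢ this gives W = h·(dₒ − f)/f.
W = 10.49 mm × (85200 − 163) / 163 = 10.49 × 521.6994 ≈ 5472.627 mm = 5.47263 m.

5.473 m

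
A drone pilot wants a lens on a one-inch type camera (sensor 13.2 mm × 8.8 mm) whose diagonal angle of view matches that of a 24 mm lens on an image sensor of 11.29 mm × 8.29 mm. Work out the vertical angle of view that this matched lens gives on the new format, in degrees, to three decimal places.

18.389°

Sensor diagonal = √(11.29² + 8.29²) = √196.1882 ≈ 14.0067 mm.
Sensor diagonal = √(13.2² + 8.8²) = √251.6800 ≈ 15.8644 mm.
Equal diagonal AOV ⇒ f₂ = f₁ · 15.8644/14.0067 = 24 × 1.13263 ≈ 27.1831 mm.
Vertical AOV on the new format = 2·arctan(8.8 / (2 × 27.1831)) = 2·arctan(0.16187) ≈ 18.3889°.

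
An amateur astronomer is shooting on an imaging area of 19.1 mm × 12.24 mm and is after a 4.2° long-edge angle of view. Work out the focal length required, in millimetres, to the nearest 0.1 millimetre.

From α = 2·arctan(w/2f) we get f = w / (2·tan(α/2)).
With w = 19.1 mm and α/2 = 2.1°, tan(α/2) ≈ 0.03667, so f ≈ 19.1 / 0.07334 ≈ 260.4427 mm.

260.4 mm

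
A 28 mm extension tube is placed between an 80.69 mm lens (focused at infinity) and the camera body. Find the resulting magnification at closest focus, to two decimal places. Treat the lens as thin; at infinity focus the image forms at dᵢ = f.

The tube moves the image plane from f to f + e, so dᵢ = 80.69 + 28 = 108.69 mm. Focus is achieved when 1/f = 1/dₒ + 1/dᵢ, giving dₒ = 1/(1/f − 1/(f+e)).
Magnification m = dᵢ/dₒ = (f+e)·(1/f − 1/(f+e)) = e/f = 28/80.69 ≈ 0.3470.

0.35×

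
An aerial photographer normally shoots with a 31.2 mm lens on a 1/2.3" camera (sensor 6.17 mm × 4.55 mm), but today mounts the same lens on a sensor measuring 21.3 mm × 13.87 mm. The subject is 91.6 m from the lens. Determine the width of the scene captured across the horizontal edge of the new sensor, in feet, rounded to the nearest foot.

The focal length stays 31.2 mm; the relevant sensor dimension is now w = 21.3 mm. Object distance dₒ = 91.6 m = 91600 mm.
Thin-lens field width W = w·(dₒ − f)/f = 21.3 × (91600 − 31.2)/31.2 ≈ 62513.315 mm = 62513.315/304.8 ft = 205.096 ft.

205 ft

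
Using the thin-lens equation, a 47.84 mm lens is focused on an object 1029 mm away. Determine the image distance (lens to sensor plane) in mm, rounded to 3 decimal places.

1/dᵢ = 1/f − 1/dₒ = 1/47.84 − 1/1029 = 0.0199312 mm⁻¹.
dᵢ = 1/0.0199312 ≈ 50.1726 mm.

50.173 mm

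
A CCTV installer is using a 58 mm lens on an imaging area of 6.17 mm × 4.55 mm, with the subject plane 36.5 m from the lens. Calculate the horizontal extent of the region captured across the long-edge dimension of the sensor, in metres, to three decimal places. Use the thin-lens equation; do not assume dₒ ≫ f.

dₒ: 36.5 m = 36500 mm.
Similar triangles through the lens centre give W/dₒ = w/dᵢ; with 1/f = 1/dₒ + 1/dᵢ this gives W = w·(dₒ − f)/f.
W = 6.17 mm × (36500 − 58) / 58 = 6.17 × 628.3103 ≈ 3876.675 mm = 3.87667 m.

3.877 m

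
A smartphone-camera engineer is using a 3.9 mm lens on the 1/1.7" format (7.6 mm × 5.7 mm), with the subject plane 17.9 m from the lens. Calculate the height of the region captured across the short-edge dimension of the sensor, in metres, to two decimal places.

26.16 m

dₒ: 17.9 m = 17900 mm.
Similar triangles through the lens centre give W/dₒ = h/dᵢ; with 1/f = 1/dₒ + 1/dᵢ this gives W = h·(dₒ − f)/f.
W = 5.7 mm × (17900 − 3.9) / 3.9 = 5.7 × 4588.7436 ≈ 26155.838 mm = 26.1558 m.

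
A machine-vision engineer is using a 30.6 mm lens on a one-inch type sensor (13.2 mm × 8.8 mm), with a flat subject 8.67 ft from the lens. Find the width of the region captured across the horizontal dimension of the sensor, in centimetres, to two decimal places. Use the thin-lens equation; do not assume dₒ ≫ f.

112.68 cm

dₒ: 8.67 ft × 304.8 mm/ft = 2642.62 mm.
Similar triangles through the lens centre give W/dₒ = w/dᵢ; with 1/f = 1/dₒ + 1/dᵢ this gives W = w·(dₒ − f)/f.
W = 13.2 mm × (2642.62 − 30.6) / 30.6 = 13.2 × 85.3600 ≈ 1126.752 mm = 112.675 cm.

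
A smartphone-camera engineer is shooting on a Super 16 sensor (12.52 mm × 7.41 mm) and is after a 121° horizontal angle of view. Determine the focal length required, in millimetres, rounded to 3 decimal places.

From α = 2·arctan(w/2f) we get f = w / (2·tan(α/2)).
With w = 12.52 mm and α/2 = 60.5°, tan(α/2) ≈ 1.76749, so f ≈ 12.52 / 3.53499 ≈ 3.5417 mm.

3.542 mm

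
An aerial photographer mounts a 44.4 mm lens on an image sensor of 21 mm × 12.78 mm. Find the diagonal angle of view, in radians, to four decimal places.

0.5401 rad

Sensor diagonal = √(21² + 12.78²) = √604.3284 ≈ 24.5831 mm.
Angle of view α = 2·arctan(d/2f) with d = 24.5831 mm and f = 44.4 mm.
d/2f = 0.27684; arctan(0.27684) ≈ 0.2701 rad, so α ≈ 0.5401 rad.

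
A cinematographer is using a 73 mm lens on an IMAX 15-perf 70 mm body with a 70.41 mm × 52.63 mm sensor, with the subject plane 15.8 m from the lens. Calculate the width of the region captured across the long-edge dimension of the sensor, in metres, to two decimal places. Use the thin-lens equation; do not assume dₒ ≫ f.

15.17 m

dₒ: 15.8 m = 15800 mm.
Similar triangles through the lens centre give W/dₒ = w/dᵢ; with 1/f = 1/dₒ + 1/dᵢ this gives W = w·(dₒ − f)/f.
W = 70.41 mm × (15800 − 73) / 73 = 70.41 × 215.4384 ≈ 15169.015 mm = 15.169 m.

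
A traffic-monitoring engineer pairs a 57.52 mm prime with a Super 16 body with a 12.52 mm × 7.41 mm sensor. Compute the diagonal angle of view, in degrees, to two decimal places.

Sensor diagonal = √(12.52² + 7.41²) = √211.6585 ≈ 14.5485 mm.
Angle of view α = 2·arctan(d/2f) with d = 14.5485 mm and f = 57.52 mm.
d/2f = 0.12646; arctan(0.12646) ≈ 7.2076°, so α ≈ 14.4153°.

14.42°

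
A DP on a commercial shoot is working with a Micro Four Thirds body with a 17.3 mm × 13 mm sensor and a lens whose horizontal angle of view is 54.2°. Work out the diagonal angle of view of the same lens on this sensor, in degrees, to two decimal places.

65.25°

From the horizontal AOV: f = 17.3 / (2·tan(27.1°)) = 17.3 / 1.02345 ≈ 16.9036 mm.
Sensor diagonal = √(17.3² + 13²) = √468.2900 ≈ 21.6400 mm.
Diagonal AOV = 2·arctan(21.6400 / (2 × 16.9036)) = 2·arctan(0.64010) ≈ 65.2467°.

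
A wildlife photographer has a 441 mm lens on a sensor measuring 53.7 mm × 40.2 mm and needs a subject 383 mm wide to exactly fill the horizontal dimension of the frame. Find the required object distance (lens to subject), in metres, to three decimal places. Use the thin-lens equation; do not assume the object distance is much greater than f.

Magnification m = w/W = dᵢ/dₒ; combined with 1/f = 1/dₒ + 1/dᵢ this gives dₒ = f·(1 + W/w).
dₒ = 441 mm × (1 + 383/53.7) = 441 × 8.1322 ≈ 3586.307 mm = 3.58631 m.

3.586 m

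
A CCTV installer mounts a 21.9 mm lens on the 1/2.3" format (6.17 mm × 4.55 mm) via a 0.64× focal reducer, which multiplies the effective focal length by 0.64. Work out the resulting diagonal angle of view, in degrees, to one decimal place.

Effective focal length f = 21.9 × 0.64 = 14.016 mm.
Sensor diagonal = √(6.17² + 4.55²) = √58.7714 ≈ 7.6663 mm.
α = 2·arctan(7.666 / (2 × 14.016)) = 2·arctan(0.27348) ≈ 30.5907°.

30.6°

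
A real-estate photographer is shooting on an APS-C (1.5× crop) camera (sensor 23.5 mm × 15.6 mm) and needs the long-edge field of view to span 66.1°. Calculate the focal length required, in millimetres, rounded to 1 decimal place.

From α = 2·arctan(w/2f) we get f = w / (2·tan(α/2)).
With w = 23.5 mm and α/2 = 33.05°, tan(α/2) ≈ 0.65065, so f ≈ 23.5 / 1.30130 ≈ 18.0589 mm.

18.1 mm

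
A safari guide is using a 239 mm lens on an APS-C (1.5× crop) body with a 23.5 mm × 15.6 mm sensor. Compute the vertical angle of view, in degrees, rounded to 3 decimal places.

Angle of view α = 2·arctan(h/2f) with h = 15.6 mm and f = 239 mm.
h/2f = 0.03264; arctan(0.03264) ≈ 1.8692°, so α ≈ 3.7385°.

3.738°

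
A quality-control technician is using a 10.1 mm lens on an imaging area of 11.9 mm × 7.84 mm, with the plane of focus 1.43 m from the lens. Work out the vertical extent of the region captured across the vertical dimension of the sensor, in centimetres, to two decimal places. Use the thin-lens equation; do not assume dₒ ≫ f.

dₒ: 1.43 m = 1430 mm.
Similar triangles through the lens centre give W/dₒ = h/dᵢ; with 1/f = 1/dₒ + 1/dᵢ this gives W = h·(dₒ − f)/f.
W = 7.84 mm × (1430 − 10.1) / 10.1 = 7.84 × 140.5842 ≈ 1102.180 mm = 110.218 cm.

110.22 cm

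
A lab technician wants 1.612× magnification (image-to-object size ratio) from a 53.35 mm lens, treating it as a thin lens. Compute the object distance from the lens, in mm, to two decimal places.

With m = dᵢ/dₒ and 1/f = 1/dₒ + 1/dᵢ, substituting dᵢ = m·dₒ gives 1/f = (1 + 1/m)/dₒ, hence dₒ = f·(1 + 1/m).
dₒ = 53.35 × (1 + 1/1.612) = 53.35 × 1.62035 ≈ 86.446 mm.

86.45 mm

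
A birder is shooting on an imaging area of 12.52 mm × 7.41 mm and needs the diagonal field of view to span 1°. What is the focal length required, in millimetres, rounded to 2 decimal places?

Sensor diagonal = √(12.52² + 7.41²) = √211.6585 ≈ 14.5485 mm.
From α = 2·arctan(d/2f) we get f = d / (2·tan(α/2)).
With d = 14.5485 mm and α/2 = 0.5°, tan(α/2) ≈ 0.00873, so f ≈ 14.5485 / 0.01745 ≈ 833.5458 mm.

833.55 mm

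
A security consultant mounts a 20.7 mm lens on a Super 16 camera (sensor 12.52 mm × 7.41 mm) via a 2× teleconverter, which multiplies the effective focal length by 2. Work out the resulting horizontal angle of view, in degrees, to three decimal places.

17.197°

Effective focal length f = 20.7 × 2 = 41.4 mm.
α = 2·arctan(12.52 / (2 × 41.4)) = 2·arctan(0.15121) ≈ 17.1969°.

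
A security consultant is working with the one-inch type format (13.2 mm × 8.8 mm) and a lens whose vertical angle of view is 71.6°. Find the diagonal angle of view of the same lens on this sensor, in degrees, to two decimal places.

104.87°

From the vertical AOV: f = 8.8 / (2·tan(35.8°)) = 8.8 / 1.44245 ≈ 6.1008 mm.
Sensor diagonal = √(13.2² + 8.8²) = √251.6800 ≈ 15.8644 mm.
Diagonal AOV = 2·arctan(15.8644 / (2 × 6.1008)) = 2·arctan(1.30020) ≈ 104.8715°.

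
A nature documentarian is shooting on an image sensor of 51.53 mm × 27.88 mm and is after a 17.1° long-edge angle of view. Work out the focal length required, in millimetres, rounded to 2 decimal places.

From α = 2·arctan(w/2f) we get f = w / (2·tan(α/2)).
With w = 51.53 mm and α/2 = 8.55°, tan(α/2) ≈ 0.15034, so f ≈ 51.53 / 0.30069 ≈ 171.3745 mm.

171.37 mm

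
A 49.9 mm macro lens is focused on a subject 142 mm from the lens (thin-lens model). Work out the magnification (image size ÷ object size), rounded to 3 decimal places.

Thin lens: 1/f = 1/dₒ + 1/dᵢ → 1/dᵢ = 1/49.9 − 1/142 = 0.0129978 mm⁻¹, so dᵢ ≈ 76.9359 mm.
Magnification m = dᵢ/dₒ = 76.9359/142 ≈ 0.54180.

0.542×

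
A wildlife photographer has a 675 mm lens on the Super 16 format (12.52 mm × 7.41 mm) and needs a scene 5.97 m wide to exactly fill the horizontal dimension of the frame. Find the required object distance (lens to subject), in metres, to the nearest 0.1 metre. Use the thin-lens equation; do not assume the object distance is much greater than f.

322.5 m

W: 5.97 m = 5970 mm.
Magnification m = w/W = dᵢ/dₒ; combined with 1/f = 1/dₒ + 1/dᵢ this gives dₒ = f·(1 + W/w).
dₒ = 675 mm × (1 + 5970/12.52) = 675 × 477.8371 ≈ 322540.016 mm = 322.54 m.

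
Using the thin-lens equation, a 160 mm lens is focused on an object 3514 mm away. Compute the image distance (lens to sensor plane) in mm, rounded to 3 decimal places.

167.633 mm

1/dᵢ = 1/f − 1/dₒ = 1/160 − 1/3514 = 0.0059654 mm⁻¹.
dᵢ = 1/0.0059654 ≈ 167.6327 mm.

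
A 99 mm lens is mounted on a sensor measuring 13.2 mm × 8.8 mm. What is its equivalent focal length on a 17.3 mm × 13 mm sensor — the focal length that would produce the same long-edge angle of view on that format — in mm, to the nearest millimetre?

130 mm

Equal angle of view means equal width/f ratio, so f₂ = f₁ · (width₂/width₁) = 99 × 17.3/13.2.
f₂ = 99 × 1.31061 ≈ 129.750 mm.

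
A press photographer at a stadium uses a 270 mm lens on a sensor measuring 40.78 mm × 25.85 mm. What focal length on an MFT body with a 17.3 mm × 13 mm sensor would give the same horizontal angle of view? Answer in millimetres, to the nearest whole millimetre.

Equal angle of view means equal width/f ratio, so f₂ = f₁ · (width₂/width₁) = 270 × 17.3/40.78.
f₂ = 270 × 0.42423 ≈ 114.541 mm.

115 mm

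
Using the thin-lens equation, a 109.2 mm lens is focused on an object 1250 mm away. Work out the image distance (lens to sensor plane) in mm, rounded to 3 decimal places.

1/dᵢ = 1/f − 1/dₒ = 1/109.2 − 1/1250 = 0.0083575 mm⁻¹.
dᵢ = 1/0.0083575 ≈ 119.6529 mm.

119.653 mm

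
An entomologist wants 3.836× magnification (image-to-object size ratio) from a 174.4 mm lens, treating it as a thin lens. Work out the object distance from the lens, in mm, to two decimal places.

219.86 mm

With m = dᵢ/dₒ and 1/f = 1/dₒ + 1/dᵢ, substituting dᵢ = m·dₒ gives 1/f = (1 + 1/m)/dₒ, hence dₒ = f·(1 + 1/m).
dₒ = 174.4 × (1 + 1/3.836) = 174.4 × 1.26069 ≈ 219.864 mm.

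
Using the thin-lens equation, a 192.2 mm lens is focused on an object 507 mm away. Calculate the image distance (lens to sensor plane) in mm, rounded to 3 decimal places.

309.547 mm

1/dᵢ = 1/f − 1/dₒ = 1/192.2 − 1/507 = 0.0032305 mm⁻¹.
dᵢ = 1/0.0032305 ≈ 309.5470 mm.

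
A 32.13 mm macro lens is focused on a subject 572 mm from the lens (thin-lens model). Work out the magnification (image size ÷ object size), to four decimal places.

Thin lens: 1/f = 1/dₒ + 1/dᵢ → 1/dᵢ = 1/32.13 − 1/572 = 0.0293753 mm⁻¹, so dᵢ ≈ 34.0422 mm.
Magnification m = dᵢ/dₒ = 34.0422/572 ≈ 0.05951.

0.0595×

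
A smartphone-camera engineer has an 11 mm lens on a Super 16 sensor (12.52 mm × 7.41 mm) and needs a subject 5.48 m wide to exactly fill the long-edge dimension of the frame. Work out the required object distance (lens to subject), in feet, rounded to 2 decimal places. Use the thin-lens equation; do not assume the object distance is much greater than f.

W: 5.48 m = 5480 mm.
Magnification m = w/W = dᵢ/dₒ; combined with 1/f = 1/dₒ + 1/dᵢ this gives dₒ = f·(1 + W/w).
dₒ = 11 mm × (1 + 5480/12.52) = 11 × 438.6997 ≈ 4825.696 mm = 4825.696/304.8 ft = 15.8323 ft.

15.83 ft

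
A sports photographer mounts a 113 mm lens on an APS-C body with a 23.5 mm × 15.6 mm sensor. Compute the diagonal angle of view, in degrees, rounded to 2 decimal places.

14.23°

Sensor diagonal = √(23.5² + 15.6²) = √795.6100 ≈ 28.2066 mm.
Angle of view α = 2·arctan(d/2f) with d = 28.2066 mm and f = 113 mm.
d/2f = 0.12481; arctan(0.12481) ≈ 7.1142°, so α ≈ 14.2283°.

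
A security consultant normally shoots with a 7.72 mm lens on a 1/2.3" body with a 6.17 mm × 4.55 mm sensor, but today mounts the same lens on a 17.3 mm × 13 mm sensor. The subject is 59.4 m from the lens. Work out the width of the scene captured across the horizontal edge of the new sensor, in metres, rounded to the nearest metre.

The focal length stays 7.72 mm; the relevant sensor dimension is now w = 17.3 mm. Object distance dₒ = 59.4 m = 59400 mm.
Thin-lens field width W = w·(dₒ − f)/f = 17.3 × (59400 − 7.72)/7.72 ≈ 133094.099 mm = 133.094 m.

133 m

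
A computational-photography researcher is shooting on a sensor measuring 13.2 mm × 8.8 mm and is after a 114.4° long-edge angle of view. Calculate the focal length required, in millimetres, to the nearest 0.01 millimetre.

4.25 mm

From α = 2·arctan(w/2f) we get f = w / (2·tan(α/2)).
With w = 13.2 mm and α/2 = 57.2°, tan(α/2) ≈ 1.55170, so f ≈ 13.2 / 3.10339 ≈ 4.2534 mm.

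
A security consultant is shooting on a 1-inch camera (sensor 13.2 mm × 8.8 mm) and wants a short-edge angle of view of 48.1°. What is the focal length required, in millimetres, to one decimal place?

From α = 2·arctan(h/2f) we get f = h / (2·tan(α/2)).
With h = 8.8 mm and α/2 = 24.05°, tan(α/2) ≈ 0.44627, so f ≈ 8.8 / 0.89255 ≈ 9.8594 mm.

9.9 mm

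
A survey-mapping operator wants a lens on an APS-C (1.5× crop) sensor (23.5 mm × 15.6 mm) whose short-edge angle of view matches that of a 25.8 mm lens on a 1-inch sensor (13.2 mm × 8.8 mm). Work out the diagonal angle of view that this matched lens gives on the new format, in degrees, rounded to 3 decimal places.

Equal short-edge AOV ⇒ f₂ = f₁ · 15.6/8.8 = 25.8 × 1.77273 ≈ 45.7364 mm.
Sensor diagonal = √(23.5² + 15.6²) = √795.6100 ≈ 28.2066 mm.
Diagonal AOV on the new format = 2·arctan(28.2066 / (2 × 45.7364)) = 2·arctan(0.30836) ≈ 34.2754°.

34.275°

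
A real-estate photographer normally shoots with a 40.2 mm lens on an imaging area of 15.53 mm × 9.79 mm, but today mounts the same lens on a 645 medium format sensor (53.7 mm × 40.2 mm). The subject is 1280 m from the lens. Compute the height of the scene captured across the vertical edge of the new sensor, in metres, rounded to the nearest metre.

The focal length stays 40.2 mm; the relevant sensor dimension is now h = 40.2 mm. Object distance dₒ = 1280 m = 1.28e+06 mm.
Thin-lens field height W = h·(dₒ − f)/f = 40.2 × (1.28e+06 − 40.2)/40.2 ≈ 1279959.800 mm = 1279.96 m.

1280 m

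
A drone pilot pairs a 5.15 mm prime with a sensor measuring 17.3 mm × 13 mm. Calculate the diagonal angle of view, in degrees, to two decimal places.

Sensor diagonal = √(17.3² + 13²) = √468.2900 ≈ 21.6400 mm.
Angle of view α = 2·arctan(d/2f) with d = 21.6400 mm and f = 5.15 mm.
d/2f = 2.10097; arctan(2.10097) ≈ 64.5469°, so α ≈ 129.0939°.

129.09°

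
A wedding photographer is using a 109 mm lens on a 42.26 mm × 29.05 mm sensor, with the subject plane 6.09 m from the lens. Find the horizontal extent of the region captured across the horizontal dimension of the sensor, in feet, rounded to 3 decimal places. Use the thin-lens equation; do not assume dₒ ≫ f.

dₒ: 6.09 m = 6090 mm.
Similar triangles through the lens centre give W/dₒ = w/dᵢ; with 1/f = 1/dₒ + 1/dᵢ this gives W = w·(dₒ − f)/f.
W = 42.26 mm × (6090 − 109) / 109 = 42.26 × 54.8716 ≈ 2318.872 mm = 2318.872/304.8 ft = 7.60785 ft.

7.608 ft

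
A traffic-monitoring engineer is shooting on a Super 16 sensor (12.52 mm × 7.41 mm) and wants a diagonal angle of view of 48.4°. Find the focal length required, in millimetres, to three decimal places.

16.186 mm

Sensor diagonal = √(12.52² + 7.41²) = √211.6585 ≈ 14.5485 mm.
From α = 2·arctan(d/2f) we get f = d / (2·tan(α/2)).
With d = 14.5485 mm and α/2 = 24.2°, tan(α/2) ≈ 0.44942, so f ≈ 14.5485 / 0.89884 ≈ 16.1859 mm.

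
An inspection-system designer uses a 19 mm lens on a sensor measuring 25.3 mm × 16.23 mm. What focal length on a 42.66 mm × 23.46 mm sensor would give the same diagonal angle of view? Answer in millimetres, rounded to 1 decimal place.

30.8 mm

Sensor diagonal = √(25.3² + 16.23²) = √903.5029 ≈ 30.0583 mm.
Sensor diagonal = √(42.66² + 23.46²) = √2370.2472 ≈ 48.6852 mm.
Equal angle of view means equal diagonal/f ratio, so f₂ = f₁ · (diagonal₂/diagonal₁) = 19 × 48.6852/30.0583.
f₂ = 19 × 1.61969 ≈ 30.774 mm.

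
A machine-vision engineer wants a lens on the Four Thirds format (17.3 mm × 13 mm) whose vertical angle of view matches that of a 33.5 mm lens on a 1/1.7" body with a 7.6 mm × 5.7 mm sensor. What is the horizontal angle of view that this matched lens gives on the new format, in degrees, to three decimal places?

Equal vertical AOV ⇒ f₂ = f₁ · 13/5.7 = 33.5 × 2.28070 ≈ 76.4035 mm.
Horizontal AOV on the new format = 2·arctan(17.3 / (2 × 76.4035)) = 2·arctan(0.11321) ≈ 12.9184°.

12.918°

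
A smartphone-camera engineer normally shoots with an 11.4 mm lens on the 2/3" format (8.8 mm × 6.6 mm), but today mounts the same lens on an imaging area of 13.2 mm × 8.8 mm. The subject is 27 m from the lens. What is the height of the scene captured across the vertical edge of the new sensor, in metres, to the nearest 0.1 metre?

The focal length stays 11.4 mm; the relevant sensor dimension is now h = 8.8 mm. Object distance dₒ = 27 m = 27000 mm.
Thin-lens field height W = h·(dₒ − f)/f = 8.8 × (27000 − 11.4)/11.4 ≈ 20833.305 mm = 20.8333 m.

20.8 m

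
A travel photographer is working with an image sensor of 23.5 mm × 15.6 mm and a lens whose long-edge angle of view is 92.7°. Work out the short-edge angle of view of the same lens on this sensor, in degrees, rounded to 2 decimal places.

69.67°

From the long-edge AOV: f = 23.5 / (2·tan(46.35°)) = 23.5 / 2.09654 ≈ 11.2089 mm.
Short-edge AOV = 2·arctan(15.6 / (2 × 11.2089)) = 2·arctan(0.69587) ≈ 69.6660°.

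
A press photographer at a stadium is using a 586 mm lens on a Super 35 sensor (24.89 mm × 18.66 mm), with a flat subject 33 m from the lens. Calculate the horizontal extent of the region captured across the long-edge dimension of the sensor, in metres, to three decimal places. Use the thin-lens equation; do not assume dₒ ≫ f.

1.377 m

dₒ: 33 m = 33000 mm.
Similar triangles through the lens centre give W/dₒ = w/dᵢ; with 1/f = 1/dₒ + 1/dᵢ this gives W = w·(dₒ − f)/f.
W = 24.89 mm × (33000 − 586) / 586 = 24.89 × 55.3140 ≈ 1376.765 mm = 1.37677 m.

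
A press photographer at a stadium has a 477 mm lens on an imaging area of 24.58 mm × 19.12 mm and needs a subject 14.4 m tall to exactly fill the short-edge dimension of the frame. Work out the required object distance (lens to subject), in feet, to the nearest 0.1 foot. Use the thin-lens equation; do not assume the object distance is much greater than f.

W: 14.4 m = 14400 mm.
Magnification m = h/W = dᵢ/dₒ; combined with 1/f = 1/dₒ + 1/dᵢ this gives dₒ = f·(1 + W/h).
dₒ = 477 mm × (1 + 14400/19.12) = 477 × 754.1381 ≈ 359723.862 mm = 359723.862/304.8 ft = 1180.2 ft.

1180.2 ft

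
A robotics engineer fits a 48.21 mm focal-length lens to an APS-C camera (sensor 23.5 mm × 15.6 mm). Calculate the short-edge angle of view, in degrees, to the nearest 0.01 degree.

Angle of view α = 2·arctan(h/2f) with h = 15.6 mm and f = 48.21 mm.
h/2f = 0.16179; arctan(0.16179) ≈ 9.1904°, so α ≈ 18.3807°.

18.38°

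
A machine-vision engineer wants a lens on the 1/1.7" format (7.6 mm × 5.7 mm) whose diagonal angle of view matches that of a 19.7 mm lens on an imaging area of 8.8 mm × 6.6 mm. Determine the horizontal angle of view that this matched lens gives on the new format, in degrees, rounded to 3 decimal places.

25.181°

Sensor diagonal = √(8.8² + 6.6²) = √121.0000 ≈ 11.0000 mm.
Sensor diagonal = √(7.6² + 5.7²) = √90.2500 ≈ 9.5000 mm.
Equal diagonal AOV ⇒ f₂ = f₁ · 9.5000/11.0000 = 19.7 × 0.86364 ≈ 17.0136 mm.
Horizontal AOV on the new format = 2·arctan(7.6 / (2 × 17.0136)) = 2·arctan(0.22335) ≈ 25.1808°.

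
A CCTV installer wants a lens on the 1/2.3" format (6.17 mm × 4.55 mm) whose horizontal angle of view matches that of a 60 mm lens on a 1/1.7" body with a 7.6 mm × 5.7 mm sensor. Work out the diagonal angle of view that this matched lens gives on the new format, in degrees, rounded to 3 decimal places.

Equal horizontal AOV ⇒ f₂ = f₁ · 6.17/7.6 = 60 × 0.81184 ≈ 48.7105 mm.
Sensor diagonal = √(6.17² + 4.55²) = √58.7714 ≈ 7.6663 mm.
Diagonal AOV on the new format = 2·arctan(7.6663 / (2 × 48.7105)) = 2·arctan(0.07869) ≈ 8.9989°.

8.999°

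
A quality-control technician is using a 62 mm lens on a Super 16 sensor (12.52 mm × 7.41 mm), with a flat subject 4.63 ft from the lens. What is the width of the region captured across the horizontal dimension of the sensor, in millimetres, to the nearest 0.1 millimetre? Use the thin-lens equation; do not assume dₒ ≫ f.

dₒ: 4.63 ft × 304.8 mm/ft = 1411.22 mm.
Similar triangles through the lens centre give W/dₒ = w/dᵢ; with 1/f = 1/dₒ + 1/dᵢ this gives W = w·(dₒ − f)/f.
W = 12.52 mm × (1411.22 − 62) / 62 = 12.52 × 21.7617 ≈ 272.456 mm.

272.5 mm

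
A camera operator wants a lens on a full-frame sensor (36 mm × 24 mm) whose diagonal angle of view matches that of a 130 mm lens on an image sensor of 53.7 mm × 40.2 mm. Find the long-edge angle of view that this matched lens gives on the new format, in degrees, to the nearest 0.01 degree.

Sensor diagonal = √(53.7² + 40.2²) = √4499.7300 ≈ 67.0800 mm.
Sensor diagonal = √(36² + 24²) = √1872.0000 ≈ 43.2666 mm.
Equal diagonal AOV ⇒ f₂ = f₁ · 43.2666/67.0800 = 130 × 0.64500 ≈ 83.8500 mm.
Long-edge AOV on the new format = 2·arctan(36 / (2 × 83.8500)) = 2·arctan(0.21467) ≈ 24.2315°.

24.23°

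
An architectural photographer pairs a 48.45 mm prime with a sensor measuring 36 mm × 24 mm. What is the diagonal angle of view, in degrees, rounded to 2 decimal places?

Sensor diagonal = √(36² + 24²) = √1872.0000 ≈ 43.2666 mm.
Angle of view α = 2·arctan(d/2f) with d = 43.2666 mm and f = 48.45 mm.
d/2f = 0.44651; arctan(0.44651) ≈ 24.0611°, so α ≈ 48.1223°.

48.12°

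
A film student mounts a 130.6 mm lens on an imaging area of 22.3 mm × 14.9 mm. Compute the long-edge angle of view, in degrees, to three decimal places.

Angle of view α = 2·arctan(w/2f) with w = 22.3 mm and f = 130.6 mm.
w/2f = 0.08538; arctan(0.08538) ≈ 4.8798°, so α ≈ 9.7596°.

9.760°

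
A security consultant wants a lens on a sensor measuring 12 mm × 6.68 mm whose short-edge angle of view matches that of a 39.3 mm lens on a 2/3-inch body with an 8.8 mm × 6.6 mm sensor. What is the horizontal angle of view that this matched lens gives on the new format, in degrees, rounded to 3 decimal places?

Equal short-edge AOV ⇒ f₂ = f₁ · 6.68/6.6 = 39.3 × 1.01212 ≈ 39.7764 mm.
Horizontal AOV on the new format = 2·arctan(12 / (2 × 39.7764)) = 2·arctan(0.15084) ≈ 17.1560°.

17.156°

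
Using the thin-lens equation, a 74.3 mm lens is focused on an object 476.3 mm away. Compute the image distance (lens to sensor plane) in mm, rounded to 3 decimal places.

88.033 mm

1/dᵢ = 1/f − 1/dₒ = 1/74.3 − 1/476.3 = 0.0113594 mm⁻¹.
dᵢ = 1/0.0113594 ≈ 88.0326 mm.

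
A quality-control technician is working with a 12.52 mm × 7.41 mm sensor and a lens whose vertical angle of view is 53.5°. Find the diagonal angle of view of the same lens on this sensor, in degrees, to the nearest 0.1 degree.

From the vertical AOV: f = 7.41 / (2·tan(26.75°)) = 7.41 / 1.00808 ≈ 7.3506 mm.
Sensor diagonal = √(12.52² + 7.41²) = √211.6585 ≈ 14.5485 mm.
Diagonal AOV = 2·arctan(14.5485 / (2 × 7.3506)) = 2·arctan(0.98961) ≈ 89.4018°.

89.4°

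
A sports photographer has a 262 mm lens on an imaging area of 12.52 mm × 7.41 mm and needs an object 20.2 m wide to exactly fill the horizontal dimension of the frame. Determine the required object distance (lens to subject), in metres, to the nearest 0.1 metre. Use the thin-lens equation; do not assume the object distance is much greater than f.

423.0 m

W: 20.2 m = 20200 mm.
Magnification m = w/W = dᵢ/dₒ; combined with 1/f = 1/dₒ + 1/dᵢ this gives dₒ = f·(1 + W/w).
dₒ = 262 mm × (1 + 20200/12.52) = 262 × 1614.4185 ≈ 422977.655 mm = 422.978 m.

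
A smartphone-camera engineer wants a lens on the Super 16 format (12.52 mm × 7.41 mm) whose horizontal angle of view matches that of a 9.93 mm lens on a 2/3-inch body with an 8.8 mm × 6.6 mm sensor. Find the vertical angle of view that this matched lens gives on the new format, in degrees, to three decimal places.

29.390°

Equal horizontal AOV ⇒ f₂ = f₁ · 12.52/8.8 = 9.93 × 1.42273 ≈ 14.1277 mm.
Vertical AOV on the new format = 2·arctan(7.41 / (2 × 14.1277)) = 2·arctan(0.26225) ≈ 29.3899°.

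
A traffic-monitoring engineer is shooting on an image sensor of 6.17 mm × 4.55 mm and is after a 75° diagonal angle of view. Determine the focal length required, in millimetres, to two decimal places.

5.00 mm

Sensor diagonal = √(6.17² + 4.55²) = √58.7714 ≈ 7.6663 mm.
From α = 2·arctan(d/2f) we get f = d / (2·tan(α/2)).
With d = 7.6663 mm and α/2 = 37.5°, tan(α/2) ≈ 0.76733, so f ≈ 7.6663 / 1.53465 ≈ 4.9954 mm.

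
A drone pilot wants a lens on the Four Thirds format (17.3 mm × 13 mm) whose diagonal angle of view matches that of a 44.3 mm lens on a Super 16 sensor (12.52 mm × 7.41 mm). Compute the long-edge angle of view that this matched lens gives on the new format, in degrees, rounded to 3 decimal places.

Sensor diagonal = √(12.52² + 7.41²) = √211.6585 ≈ 14.5485 mm.
Sensor diagonal = √(17.3² + 13²) = √468.2900 ≈ 21.6400 mm.
Equal diagonal AOV ⇒ f₂ = f₁ · 21.6400/14.5485 = 44.3 × 1.48744 ≈ 65.8936 mm.
Long-edge AOV on the new format = 2·arctan(17.3 / (2 × 65.8936)) = 2·arctan(0.13127) ≈ 14.9572°.

14.957°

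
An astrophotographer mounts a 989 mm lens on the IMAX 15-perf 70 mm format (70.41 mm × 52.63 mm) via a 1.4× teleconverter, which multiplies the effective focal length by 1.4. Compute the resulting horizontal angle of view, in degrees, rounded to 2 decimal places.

Effective focal length f = 989 × 1.4 = 1384.6 mm.
α = 2·arctan(70.41 / (2 × 1384.6)) = 2·arctan(0.02543) ≈ 2.9130°.

2.91°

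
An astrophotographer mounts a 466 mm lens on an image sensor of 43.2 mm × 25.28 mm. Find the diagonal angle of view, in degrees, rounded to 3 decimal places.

6.148°

Sensor diagonal = √(43.2² + 25.28²) = √2505.3184 ≈ 50.0532 mm.
Angle of view α = 2·arctan(d/2f) with d = 50.0532 mm and f = 466 mm.
d/2f = 0.05371; arctan(0.05371) ≈ 3.0741°, so α ≈ 6.1482°.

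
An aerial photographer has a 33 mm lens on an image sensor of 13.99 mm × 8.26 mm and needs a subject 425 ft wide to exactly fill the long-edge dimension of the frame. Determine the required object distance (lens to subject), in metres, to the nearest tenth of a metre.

W: 425 ft × 304.8 mm/ft = 129540.00 mm.
Magnification m = w/W = dᵢ/dₒ; combined with 1/f = 1/dₒ + 1/dᵢ this gives dₒ = f·(1 + W/w).
dₒ = 33 mm × (1 + 129540/13.99) = 33 × 9260.4708 ≈ 305595.535 mm = 305.596 m.

305.6 m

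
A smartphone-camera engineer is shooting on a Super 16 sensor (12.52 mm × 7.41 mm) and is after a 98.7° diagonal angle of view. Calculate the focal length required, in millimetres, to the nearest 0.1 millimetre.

Sensor diagonal = √(12.52² + 7.41²) = √211.6585 ≈ 14.5485 mm.
From α = 2·arctan(d/2f) we get f = d / (2·tan(α/2)).
With d = 14.5485 mm and α/2 = 49.35°, tan(α/2) ≈ 1.16466, so f ≈ 14.5485 / 2.32932 ≈ 6.2458 mm.

6.2 mm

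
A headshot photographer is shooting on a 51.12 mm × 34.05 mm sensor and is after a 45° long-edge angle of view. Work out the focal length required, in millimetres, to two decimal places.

61.71 mm

From α = 2·arctan(w/2f) we get f = w / (2·tan(α/2)).
With w = 51.12 mm and α/2 = 22.5°, tan(α/2) ≈ 0.41421, so f ≈ 51.12 / 0.82843 ≈ 61.7073 mm.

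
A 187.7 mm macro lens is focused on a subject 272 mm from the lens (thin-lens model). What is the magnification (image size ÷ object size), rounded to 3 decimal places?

Thin lens: 1/f = 1/dₒ + 1/dᵢ → 1/dᵢ = 1/187.7 − 1/272 = 0.0016512 mm⁻¹, so dᵢ ≈ 605.6275 mm.
Magnification m = dᵢ/dₒ = 605.6275/272 ≈ 2.22657.

2.227×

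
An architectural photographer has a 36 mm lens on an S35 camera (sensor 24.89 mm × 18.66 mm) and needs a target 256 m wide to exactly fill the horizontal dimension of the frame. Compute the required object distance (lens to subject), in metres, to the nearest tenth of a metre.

370.3 m

W: 256 m = 256000 mm.
Magnification m = w/W = dᵢ/dₒ; combined with 1/f = 1/dₒ + 1/dᵢ this gives dₒ = f·(1 + W/w).
dₒ = 36 mm × (1 + 256000/24.89) = 36 × 10286.2551 ≈ 370305.184 mm = 370.305 m.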